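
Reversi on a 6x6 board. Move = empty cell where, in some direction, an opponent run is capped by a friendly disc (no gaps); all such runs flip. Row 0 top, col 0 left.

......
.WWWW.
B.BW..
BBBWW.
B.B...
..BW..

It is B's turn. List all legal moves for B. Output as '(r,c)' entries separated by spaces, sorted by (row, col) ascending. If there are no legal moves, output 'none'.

(0,0): flips 1 -> legal
(0,1): no bracket -> illegal
(0,2): flips 2 -> legal
(0,3): no bracket -> illegal
(0,4): flips 1 -> legal
(0,5): flips 2 -> legal
(1,0): no bracket -> illegal
(1,5): no bracket -> illegal
(2,1): no bracket -> illegal
(2,4): flips 2 -> legal
(2,5): no bracket -> illegal
(3,5): flips 2 -> legal
(4,3): no bracket -> illegal
(4,4): flips 1 -> legal
(4,5): no bracket -> illegal
(5,4): flips 1 -> legal

Answer: (0,0) (0,2) (0,4) (0,5) (2,4) (3,5) (4,4) (5,4)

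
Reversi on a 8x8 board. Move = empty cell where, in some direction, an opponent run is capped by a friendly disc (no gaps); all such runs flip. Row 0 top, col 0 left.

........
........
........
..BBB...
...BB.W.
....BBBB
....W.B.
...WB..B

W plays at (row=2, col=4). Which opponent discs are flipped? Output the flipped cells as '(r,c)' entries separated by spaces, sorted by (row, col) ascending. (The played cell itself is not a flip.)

Dir NW: first cell '.' (not opp) -> no flip
Dir N: first cell '.' (not opp) -> no flip
Dir NE: first cell '.' (not opp) -> no flip
Dir W: first cell '.' (not opp) -> no flip
Dir E: first cell '.' (not opp) -> no flip
Dir SW: opp run (3,3), next='.' -> no flip
Dir S: opp run (3,4) (4,4) (5,4) capped by W -> flip
Dir SE: first cell '.' (not opp) -> no flip

Answer: (3,4) (4,4) (5,4)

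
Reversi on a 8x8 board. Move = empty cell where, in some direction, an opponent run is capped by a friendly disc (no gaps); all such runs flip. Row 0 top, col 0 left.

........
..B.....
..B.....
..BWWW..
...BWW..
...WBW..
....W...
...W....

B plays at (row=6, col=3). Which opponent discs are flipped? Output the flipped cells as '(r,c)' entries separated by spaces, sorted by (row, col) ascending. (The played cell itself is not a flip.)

Dir NW: first cell '.' (not opp) -> no flip
Dir N: opp run (5,3) capped by B -> flip
Dir NE: first cell 'B' (not opp) -> no flip
Dir W: first cell '.' (not opp) -> no flip
Dir E: opp run (6,4), next='.' -> no flip
Dir SW: first cell '.' (not opp) -> no flip
Dir S: opp run (7,3), next=edge -> no flip
Dir SE: first cell '.' (not opp) -> no flip

Answer: (5,3)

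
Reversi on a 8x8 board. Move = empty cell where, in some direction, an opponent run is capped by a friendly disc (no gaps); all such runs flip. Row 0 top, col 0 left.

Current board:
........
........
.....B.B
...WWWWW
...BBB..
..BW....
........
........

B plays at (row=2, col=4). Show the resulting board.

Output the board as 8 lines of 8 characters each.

Answer: ........
........
....BB.B
...WBWWW
...BBB..
..BW....
........
........

Derivation:
Place B at (2,4); scan 8 dirs for brackets.
Dir NW: first cell '.' (not opp) -> no flip
Dir N: first cell '.' (not opp) -> no flip
Dir NE: first cell '.' (not opp) -> no flip
Dir W: first cell '.' (not opp) -> no flip
Dir E: first cell 'B' (not opp) -> no flip
Dir SW: opp run (3,3), next='.' -> no flip
Dir S: opp run (3,4) capped by B -> flip
Dir SE: opp run (3,5), next='.' -> no flip
All flips: (3,4)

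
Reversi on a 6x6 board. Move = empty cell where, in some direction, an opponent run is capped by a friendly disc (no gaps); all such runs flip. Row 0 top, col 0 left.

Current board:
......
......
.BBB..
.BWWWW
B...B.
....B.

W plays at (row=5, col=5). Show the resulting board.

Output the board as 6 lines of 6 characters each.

Place W at (5,5); scan 8 dirs for brackets.
Dir NW: opp run (4,4) capped by W -> flip
Dir N: first cell '.' (not opp) -> no flip
Dir NE: edge -> no flip
Dir W: opp run (5,4), next='.' -> no flip
Dir E: edge -> no flip
Dir SW: edge -> no flip
Dir S: edge -> no flip
Dir SE: edge -> no flip
All flips: (4,4)

Answer: ......
......
.BBB..
.BWWWW
B...W.
....BW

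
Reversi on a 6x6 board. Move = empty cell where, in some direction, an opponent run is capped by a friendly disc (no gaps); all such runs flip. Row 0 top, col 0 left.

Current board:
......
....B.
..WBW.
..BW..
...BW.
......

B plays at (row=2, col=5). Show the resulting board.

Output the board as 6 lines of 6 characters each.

Place B at (2,5); scan 8 dirs for brackets.
Dir NW: first cell 'B' (not opp) -> no flip
Dir N: first cell '.' (not opp) -> no flip
Dir NE: edge -> no flip
Dir W: opp run (2,4) capped by B -> flip
Dir E: edge -> no flip
Dir SW: first cell '.' (not opp) -> no flip
Dir S: first cell '.' (not opp) -> no flip
Dir SE: edge -> no flip
All flips: (2,4)

Answer: ......
....B.
..WBBB
..BW..
...BW.
......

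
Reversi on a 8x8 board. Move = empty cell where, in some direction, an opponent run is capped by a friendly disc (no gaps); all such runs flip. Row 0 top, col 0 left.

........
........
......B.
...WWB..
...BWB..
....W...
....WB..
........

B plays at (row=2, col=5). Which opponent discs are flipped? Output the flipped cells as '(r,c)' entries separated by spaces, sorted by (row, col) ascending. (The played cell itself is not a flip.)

Answer: (3,4)

Derivation:
Dir NW: first cell '.' (not opp) -> no flip
Dir N: first cell '.' (not opp) -> no flip
Dir NE: first cell '.' (not opp) -> no flip
Dir W: first cell '.' (not opp) -> no flip
Dir E: first cell 'B' (not opp) -> no flip
Dir SW: opp run (3,4) capped by B -> flip
Dir S: first cell 'B' (not opp) -> no flip
Dir SE: first cell '.' (not opp) -> no flip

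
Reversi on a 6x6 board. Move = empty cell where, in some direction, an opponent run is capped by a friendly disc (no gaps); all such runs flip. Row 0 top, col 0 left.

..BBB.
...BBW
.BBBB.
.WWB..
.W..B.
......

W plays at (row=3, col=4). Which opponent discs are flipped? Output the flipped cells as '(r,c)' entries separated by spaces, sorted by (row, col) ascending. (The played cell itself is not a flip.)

Answer: (3,3)

Derivation:
Dir NW: opp run (2,3), next='.' -> no flip
Dir N: opp run (2,4) (1,4) (0,4), next=edge -> no flip
Dir NE: first cell '.' (not opp) -> no flip
Dir W: opp run (3,3) capped by W -> flip
Dir E: first cell '.' (not opp) -> no flip
Dir SW: first cell '.' (not opp) -> no flip
Dir S: opp run (4,4), next='.' -> no flip
Dir SE: first cell '.' (not opp) -> no flip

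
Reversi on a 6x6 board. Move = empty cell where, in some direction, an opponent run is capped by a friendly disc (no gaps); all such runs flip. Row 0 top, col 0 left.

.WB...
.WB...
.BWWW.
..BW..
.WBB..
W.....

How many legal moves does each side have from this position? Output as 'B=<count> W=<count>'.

Answer: B=9 W=8

Derivation:
-- B to move --
(0,0): flips 1 -> legal
(1,0): flips 1 -> legal
(1,3): flips 2 -> legal
(1,4): flips 1 -> legal
(1,5): flips 2 -> legal
(2,0): flips 1 -> legal
(2,5): flips 3 -> legal
(3,0): no bracket -> illegal
(3,1): no bracket -> illegal
(3,4): flips 2 -> legal
(3,5): no bracket -> illegal
(4,0): flips 1 -> legal
(4,4): no bracket -> illegal
(5,1): no bracket -> illegal
(5,2): no bracket -> illegal
B mobility = 9
-- W to move --
(0,3): flips 1 -> legal
(1,0): no bracket -> illegal
(1,3): flips 1 -> legal
(2,0): flips 1 -> legal
(3,0): no bracket -> illegal
(3,1): flips 2 -> legal
(3,4): no bracket -> illegal
(4,4): flips 2 -> legal
(5,1): flips 1 -> legal
(5,2): flips 2 -> legal
(5,3): flips 1 -> legal
(5,4): no bracket -> illegal
W mobility = 8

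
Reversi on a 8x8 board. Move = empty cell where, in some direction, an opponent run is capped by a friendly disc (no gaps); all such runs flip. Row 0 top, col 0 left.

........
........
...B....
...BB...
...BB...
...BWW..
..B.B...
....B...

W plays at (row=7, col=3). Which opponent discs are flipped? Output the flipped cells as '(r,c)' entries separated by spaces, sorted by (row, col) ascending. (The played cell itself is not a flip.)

Answer: (6,4)

Derivation:
Dir NW: opp run (6,2), next='.' -> no flip
Dir N: first cell '.' (not opp) -> no flip
Dir NE: opp run (6,4) capped by W -> flip
Dir W: first cell '.' (not opp) -> no flip
Dir E: opp run (7,4), next='.' -> no flip
Dir SW: edge -> no flip
Dir S: edge -> no flip
Dir SE: edge -> no flip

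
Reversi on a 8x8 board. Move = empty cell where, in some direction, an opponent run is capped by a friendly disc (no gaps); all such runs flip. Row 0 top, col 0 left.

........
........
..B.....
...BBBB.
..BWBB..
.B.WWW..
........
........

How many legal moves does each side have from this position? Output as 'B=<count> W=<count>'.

-- B to move --
(3,2): no bracket -> illegal
(4,6): no bracket -> illegal
(5,2): flips 1 -> legal
(5,6): no bracket -> illegal
(6,2): flips 1 -> legal
(6,3): flips 3 -> legal
(6,4): flips 2 -> legal
(6,5): flips 1 -> legal
(6,6): flips 1 -> legal
B mobility = 6
-- W to move --
(1,1): flips 3 -> legal
(1,2): no bracket -> illegal
(1,3): no bracket -> illegal
(2,1): no bracket -> illegal
(2,3): flips 1 -> legal
(2,4): flips 2 -> legal
(2,5): flips 3 -> legal
(2,6): flips 2 -> legal
(2,7): flips 2 -> legal
(3,1): flips 1 -> legal
(3,2): no bracket -> illegal
(3,7): no bracket -> illegal
(4,0): no bracket -> illegal
(4,1): flips 1 -> legal
(4,6): flips 2 -> legal
(4,7): no bracket -> illegal
(5,0): no bracket -> illegal
(5,2): no bracket -> illegal
(5,6): no bracket -> illegal
(6,0): no bracket -> illegal
(6,1): no bracket -> illegal
(6,2): no bracket -> illegal
W mobility = 9

Answer: B=6 W=9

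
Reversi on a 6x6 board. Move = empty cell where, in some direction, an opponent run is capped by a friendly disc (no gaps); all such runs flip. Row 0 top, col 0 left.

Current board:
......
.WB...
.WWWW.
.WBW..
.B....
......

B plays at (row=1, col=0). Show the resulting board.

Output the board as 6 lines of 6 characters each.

Answer: ......
BBB...
.BWWW.
.WBW..
.B....
......

Derivation:
Place B at (1,0); scan 8 dirs for brackets.
Dir NW: edge -> no flip
Dir N: first cell '.' (not opp) -> no flip
Dir NE: first cell '.' (not opp) -> no flip
Dir W: edge -> no flip
Dir E: opp run (1,1) capped by B -> flip
Dir SW: edge -> no flip
Dir S: first cell '.' (not opp) -> no flip
Dir SE: opp run (2,1) capped by B -> flip
All flips: (1,1) (2,1)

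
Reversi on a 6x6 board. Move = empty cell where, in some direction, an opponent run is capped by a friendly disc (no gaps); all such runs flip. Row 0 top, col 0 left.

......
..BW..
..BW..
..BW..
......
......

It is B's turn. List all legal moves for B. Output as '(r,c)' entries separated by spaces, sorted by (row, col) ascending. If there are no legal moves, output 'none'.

(0,2): no bracket -> illegal
(0,3): no bracket -> illegal
(0,4): flips 1 -> legal
(1,4): flips 2 -> legal
(2,4): flips 1 -> legal
(3,4): flips 2 -> legal
(4,2): no bracket -> illegal
(4,3): no bracket -> illegal
(4,4): flips 1 -> legal

Answer: (0,4) (1,4) (2,4) (3,4) (4,4)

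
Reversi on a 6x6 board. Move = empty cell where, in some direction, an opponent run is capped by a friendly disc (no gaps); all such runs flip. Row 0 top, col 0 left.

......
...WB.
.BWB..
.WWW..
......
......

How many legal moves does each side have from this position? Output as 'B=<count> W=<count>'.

-- B to move --
(0,2): no bracket -> illegal
(0,3): flips 1 -> legal
(0,4): no bracket -> illegal
(1,1): no bracket -> illegal
(1,2): flips 1 -> legal
(2,0): no bracket -> illegal
(2,4): no bracket -> illegal
(3,0): no bracket -> illegal
(3,4): no bracket -> illegal
(4,0): no bracket -> illegal
(4,1): flips 2 -> legal
(4,2): no bracket -> illegal
(4,3): flips 2 -> legal
(4,4): no bracket -> illegal
B mobility = 4
-- W to move --
(0,3): no bracket -> illegal
(0,4): no bracket -> illegal
(0,5): flips 2 -> legal
(1,0): flips 1 -> legal
(1,1): flips 1 -> legal
(1,2): no bracket -> illegal
(1,5): flips 1 -> legal
(2,0): flips 1 -> legal
(2,4): flips 1 -> legal
(2,5): no bracket -> illegal
(3,0): no bracket -> illegal
(3,4): no bracket -> illegal
W mobility = 6

Answer: B=4 W=6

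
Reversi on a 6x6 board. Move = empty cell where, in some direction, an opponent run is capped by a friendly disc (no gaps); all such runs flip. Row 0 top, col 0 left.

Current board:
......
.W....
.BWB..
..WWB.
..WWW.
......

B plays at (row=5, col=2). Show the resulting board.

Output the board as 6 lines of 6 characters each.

Answer: ......
.W....
.BWB..
..WWB.
..WBW.
..B...

Derivation:
Place B at (5,2); scan 8 dirs for brackets.
Dir NW: first cell '.' (not opp) -> no flip
Dir N: opp run (4,2) (3,2) (2,2), next='.' -> no flip
Dir NE: opp run (4,3) capped by B -> flip
Dir W: first cell '.' (not opp) -> no flip
Dir E: first cell '.' (not opp) -> no flip
Dir SW: edge -> no flip
Dir S: edge -> no flip
Dir SE: edge -> no flip
All flips: (4,3)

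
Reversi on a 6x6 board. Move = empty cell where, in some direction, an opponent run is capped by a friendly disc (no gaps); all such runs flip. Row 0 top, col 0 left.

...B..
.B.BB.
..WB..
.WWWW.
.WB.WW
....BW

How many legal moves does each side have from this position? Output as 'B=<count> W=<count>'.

Answer: B=7 W=9

Derivation:
-- B to move --
(1,2): flips 2 -> legal
(2,0): flips 1 -> legal
(2,1): flips 1 -> legal
(2,4): flips 3 -> legal
(2,5): no bracket -> illegal
(3,0): no bracket -> illegal
(3,5): no bracket -> illegal
(4,0): flips 3 -> legal
(4,3): flips 1 -> legal
(5,0): flips 2 -> legal
(5,1): no bracket -> illegal
(5,2): no bracket -> illegal
(5,3): no bracket -> illegal
B mobility = 7
-- W to move --
(0,0): flips 1 -> legal
(0,1): no bracket -> illegal
(0,2): no bracket -> illegal
(0,4): flips 1 -> legal
(0,5): flips 2 -> legal
(1,0): no bracket -> illegal
(1,2): flips 1 -> legal
(1,5): no bracket -> illegal
(2,0): no bracket -> illegal
(2,1): no bracket -> illegal
(2,4): flips 1 -> legal
(2,5): no bracket -> illegal
(4,3): flips 1 -> legal
(5,1): flips 1 -> legal
(5,2): flips 1 -> legal
(5,3): flips 2 -> legal
W mobility = 9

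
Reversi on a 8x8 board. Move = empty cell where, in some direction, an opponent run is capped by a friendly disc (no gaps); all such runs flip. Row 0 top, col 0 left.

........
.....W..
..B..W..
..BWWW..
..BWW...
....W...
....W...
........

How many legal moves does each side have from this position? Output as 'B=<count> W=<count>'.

Answer: B=5 W=5

Derivation:
-- B to move --
(0,4): no bracket -> illegal
(0,5): no bracket -> illegal
(0,6): no bracket -> illegal
(1,4): no bracket -> illegal
(1,6): no bracket -> illegal
(2,3): no bracket -> illegal
(2,4): flips 1 -> legal
(2,6): no bracket -> illegal
(3,6): flips 3 -> legal
(4,5): flips 2 -> legal
(4,6): no bracket -> illegal
(5,2): no bracket -> illegal
(5,3): no bracket -> illegal
(5,5): flips 2 -> legal
(6,3): no bracket -> illegal
(6,5): flips 2 -> legal
(7,3): no bracket -> illegal
(7,4): no bracket -> illegal
(7,5): no bracket -> illegal
B mobility = 5
-- W to move --
(1,1): flips 1 -> legal
(1,2): no bracket -> illegal
(1,3): no bracket -> illegal
(2,1): flips 1 -> legal
(2,3): no bracket -> illegal
(3,1): flips 1 -> legal
(4,1): flips 1 -> legal
(5,1): flips 1 -> legal
(5,2): no bracket -> illegal
(5,3): no bracket -> illegal
W mobility = 5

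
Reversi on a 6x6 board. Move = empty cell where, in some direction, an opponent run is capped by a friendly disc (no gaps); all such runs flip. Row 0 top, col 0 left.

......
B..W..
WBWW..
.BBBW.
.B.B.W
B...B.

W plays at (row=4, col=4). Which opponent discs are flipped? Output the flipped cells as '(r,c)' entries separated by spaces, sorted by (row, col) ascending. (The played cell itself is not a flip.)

Answer: (3,3)

Derivation:
Dir NW: opp run (3,3) capped by W -> flip
Dir N: first cell 'W' (not opp) -> no flip
Dir NE: first cell '.' (not opp) -> no flip
Dir W: opp run (4,3), next='.' -> no flip
Dir E: first cell 'W' (not opp) -> no flip
Dir SW: first cell '.' (not opp) -> no flip
Dir S: opp run (5,4), next=edge -> no flip
Dir SE: first cell '.' (not opp) -> no flip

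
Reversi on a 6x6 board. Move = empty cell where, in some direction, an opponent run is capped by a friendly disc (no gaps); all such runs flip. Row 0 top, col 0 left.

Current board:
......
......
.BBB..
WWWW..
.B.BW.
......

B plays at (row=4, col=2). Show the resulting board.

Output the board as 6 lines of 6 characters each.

Place B at (4,2); scan 8 dirs for brackets.
Dir NW: opp run (3,1), next='.' -> no flip
Dir N: opp run (3,2) capped by B -> flip
Dir NE: opp run (3,3), next='.' -> no flip
Dir W: first cell 'B' (not opp) -> no flip
Dir E: first cell 'B' (not opp) -> no flip
Dir SW: first cell '.' (not opp) -> no flip
Dir S: first cell '.' (not opp) -> no flip
Dir SE: first cell '.' (not opp) -> no flip
All flips: (3,2)

Answer: ......
......
.BBB..
WWBW..
.BBBW.
......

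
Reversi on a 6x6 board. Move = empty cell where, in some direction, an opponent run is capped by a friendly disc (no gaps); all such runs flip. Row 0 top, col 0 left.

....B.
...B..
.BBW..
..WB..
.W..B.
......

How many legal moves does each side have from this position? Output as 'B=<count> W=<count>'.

-- B to move --
(1,2): no bracket -> illegal
(1,4): no bracket -> illegal
(2,4): flips 1 -> legal
(3,0): no bracket -> illegal
(3,1): flips 1 -> legal
(3,4): no bracket -> illegal
(4,0): no bracket -> illegal
(4,2): flips 1 -> legal
(4,3): flips 1 -> legal
(5,0): no bracket -> illegal
(5,1): no bracket -> illegal
(5,2): no bracket -> illegal
B mobility = 4
-- W to move --
(0,2): no bracket -> illegal
(0,3): flips 1 -> legal
(0,5): no bracket -> illegal
(1,0): flips 1 -> legal
(1,1): no bracket -> illegal
(1,2): flips 1 -> legal
(1,4): no bracket -> illegal
(1,5): no bracket -> illegal
(2,0): flips 2 -> legal
(2,4): no bracket -> illegal
(3,0): no bracket -> illegal
(3,1): no bracket -> illegal
(3,4): flips 1 -> legal
(3,5): no bracket -> illegal
(4,2): no bracket -> illegal
(4,3): flips 1 -> legal
(4,5): no bracket -> illegal
(5,3): no bracket -> illegal
(5,4): no bracket -> illegal
(5,5): no bracket -> illegal
W mobility = 6

Answer: B=4 W=6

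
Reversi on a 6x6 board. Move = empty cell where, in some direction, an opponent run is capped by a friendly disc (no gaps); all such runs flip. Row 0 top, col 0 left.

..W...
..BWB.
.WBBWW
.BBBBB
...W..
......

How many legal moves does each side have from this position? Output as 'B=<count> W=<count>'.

Answer: B=10 W=9

Derivation:
-- B to move --
(0,1): no bracket -> illegal
(0,3): flips 1 -> legal
(0,4): flips 1 -> legal
(1,0): flips 1 -> legal
(1,1): flips 1 -> legal
(1,5): flips 2 -> legal
(2,0): flips 1 -> legal
(3,0): flips 1 -> legal
(4,2): no bracket -> illegal
(4,4): no bracket -> illegal
(5,2): flips 1 -> legal
(5,3): flips 1 -> legal
(5,4): flips 1 -> legal
B mobility = 10
-- W to move --
(0,1): no bracket -> illegal
(0,3): flips 2 -> legal
(0,4): flips 1 -> legal
(0,5): no bracket -> illegal
(1,1): flips 1 -> legal
(1,5): flips 1 -> legal
(2,0): no bracket -> illegal
(3,0): no bracket -> illegal
(4,0): flips 2 -> legal
(4,1): flips 1 -> legal
(4,2): flips 4 -> legal
(4,4): flips 1 -> legal
(4,5): flips 1 -> legal
W mobility = 9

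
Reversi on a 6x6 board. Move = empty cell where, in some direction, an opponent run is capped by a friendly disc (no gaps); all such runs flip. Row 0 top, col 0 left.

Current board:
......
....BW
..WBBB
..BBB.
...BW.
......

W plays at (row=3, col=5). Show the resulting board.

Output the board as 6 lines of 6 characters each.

Place W at (3,5); scan 8 dirs for brackets.
Dir NW: opp run (2,4), next='.' -> no flip
Dir N: opp run (2,5) capped by W -> flip
Dir NE: edge -> no flip
Dir W: opp run (3,4) (3,3) (3,2), next='.' -> no flip
Dir E: edge -> no flip
Dir SW: first cell 'W' (not opp) -> no flip
Dir S: first cell '.' (not opp) -> no flip
Dir SE: edge -> no flip
All flips: (2,5)

Answer: ......
....BW
..WBBW
..BBBW
...BW.
......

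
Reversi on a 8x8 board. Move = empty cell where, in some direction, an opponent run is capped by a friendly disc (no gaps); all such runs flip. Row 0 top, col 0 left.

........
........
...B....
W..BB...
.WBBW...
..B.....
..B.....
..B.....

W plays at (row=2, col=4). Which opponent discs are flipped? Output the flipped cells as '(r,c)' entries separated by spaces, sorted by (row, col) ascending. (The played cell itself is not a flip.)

Answer: (3,4)

Derivation:
Dir NW: first cell '.' (not opp) -> no flip
Dir N: first cell '.' (not opp) -> no flip
Dir NE: first cell '.' (not opp) -> no flip
Dir W: opp run (2,3), next='.' -> no flip
Dir E: first cell '.' (not opp) -> no flip
Dir SW: opp run (3,3) (4,2), next='.' -> no flip
Dir S: opp run (3,4) capped by W -> flip
Dir SE: first cell '.' (not opp) -> no flip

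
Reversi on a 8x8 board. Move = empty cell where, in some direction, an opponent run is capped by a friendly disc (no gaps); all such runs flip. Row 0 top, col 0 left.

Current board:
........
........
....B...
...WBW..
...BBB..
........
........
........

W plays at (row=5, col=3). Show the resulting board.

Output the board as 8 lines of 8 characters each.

Answer: ........
........
....B...
...WBW..
...WWB..
...W....
........
........

Derivation:
Place W at (5,3); scan 8 dirs for brackets.
Dir NW: first cell '.' (not opp) -> no flip
Dir N: opp run (4,3) capped by W -> flip
Dir NE: opp run (4,4) capped by W -> flip
Dir W: first cell '.' (not opp) -> no flip
Dir E: first cell '.' (not opp) -> no flip
Dir SW: first cell '.' (not opp) -> no flip
Dir S: first cell '.' (not opp) -> no flip
Dir SE: first cell '.' (not opp) -> no flip
All flips: (4,3) (4,4)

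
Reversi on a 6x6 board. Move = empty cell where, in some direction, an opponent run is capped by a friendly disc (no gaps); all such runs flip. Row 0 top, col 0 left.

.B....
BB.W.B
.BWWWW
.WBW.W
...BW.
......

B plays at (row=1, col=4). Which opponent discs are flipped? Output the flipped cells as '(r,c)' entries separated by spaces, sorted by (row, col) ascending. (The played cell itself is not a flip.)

Dir NW: first cell '.' (not opp) -> no flip
Dir N: first cell '.' (not opp) -> no flip
Dir NE: first cell '.' (not opp) -> no flip
Dir W: opp run (1,3), next='.' -> no flip
Dir E: first cell 'B' (not opp) -> no flip
Dir SW: opp run (2,3) capped by B -> flip
Dir S: opp run (2,4), next='.' -> no flip
Dir SE: opp run (2,5), next=edge -> no flip

Answer: (2,3)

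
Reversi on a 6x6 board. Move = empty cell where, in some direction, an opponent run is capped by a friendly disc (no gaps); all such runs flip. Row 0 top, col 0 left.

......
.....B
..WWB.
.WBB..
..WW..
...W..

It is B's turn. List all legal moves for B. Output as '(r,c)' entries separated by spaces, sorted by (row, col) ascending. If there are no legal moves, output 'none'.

(1,1): flips 1 -> legal
(1,2): flips 1 -> legal
(1,3): flips 1 -> legal
(1,4): flips 1 -> legal
(2,0): no bracket -> illegal
(2,1): flips 2 -> legal
(3,0): flips 1 -> legal
(3,4): no bracket -> illegal
(4,0): no bracket -> illegal
(4,1): no bracket -> illegal
(4,4): no bracket -> illegal
(5,1): flips 1 -> legal
(5,2): flips 1 -> legal
(5,4): flips 1 -> legal

Answer: (1,1) (1,2) (1,3) (1,4) (2,1) (3,0) (5,1) (5,2) (5,4)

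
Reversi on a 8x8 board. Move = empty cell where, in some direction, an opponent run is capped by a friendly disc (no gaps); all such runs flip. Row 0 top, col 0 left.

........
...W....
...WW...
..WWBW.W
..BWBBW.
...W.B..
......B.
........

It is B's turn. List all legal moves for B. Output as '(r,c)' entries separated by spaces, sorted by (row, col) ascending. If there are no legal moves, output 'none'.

Answer: (1,2) (1,4) (1,5) (2,2) (2,5) (2,6) (3,1) (3,6) (4,7) (5,2) (6,2) (6,4)

Derivation:
(0,2): no bracket -> illegal
(0,3): no bracket -> illegal
(0,4): no bracket -> illegal
(1,2): flips 1 -> legal
(1,4): flips 1 -> legal
(1,5): flips 2 -> legal
(2,1): no bracket -> illegal
(2,2): flips 2 -> legal
(2,5): flips 1 -> legal
(2,6): flips 1 -> legal
(2,7): no bracket -> illegal
(3,1): flips 2 -> legal
(3,6): flips 1 -> legal
(4,1): no bracket -> illegal
(4,7): flips 1 -> legal
(5,2): flips 1 -> legal
(5,4): no bracket -> illegal
(5,6): no bracket -> illegal
(5,7): no bracket -> illegal
(6,2): flips 1 -> legal
(6,3): no bracket -> illegal
(6,4): flips 1 -> legal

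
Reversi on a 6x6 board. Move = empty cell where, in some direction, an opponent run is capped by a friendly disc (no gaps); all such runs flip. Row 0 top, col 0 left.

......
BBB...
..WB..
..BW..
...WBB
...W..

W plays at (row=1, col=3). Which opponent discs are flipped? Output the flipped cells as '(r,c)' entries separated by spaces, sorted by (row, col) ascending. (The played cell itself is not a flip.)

Answer: (2,3)

Derivation:
Dir NW: first cell '.' (not opp) -> no flip
Dir N: first cell '.' (not opp) -> no flip
Dir NE: first cell '.' (not opp) -> no flip
Dir W: opp run (1,2) (1,1) (1,0), next=edge -> no flip
Dir E: first cell '.' (not opp) -> no flip
Dir SW: first cell 'W' (not opp) -> no flip
Dir S: opp run (2,3) capped by W -> flip
Dir SE: first cell '.' (not opp) -> no flip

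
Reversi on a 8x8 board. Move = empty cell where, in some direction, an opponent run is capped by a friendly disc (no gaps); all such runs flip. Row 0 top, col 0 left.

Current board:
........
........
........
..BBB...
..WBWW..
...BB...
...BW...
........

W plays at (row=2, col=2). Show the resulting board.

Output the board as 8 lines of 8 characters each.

Answer: ........
........
..W.....
..WWB...
..WBWW..
...BB...
...BW...
........

Derivation:
Place W at (2,2); scan 8 dirs for brackets.
Dir NW: first cell '.' (not opp) -> no flip
Dir N: first cell '.' (not opp) -> no flip
Dir NE: first cell '.' (not opp) -> no flip
Dir W: first cell '.' (not opp) -> no flip
Dir E: first cell '.' (not opp) -> no flip
Dir SW: first cell '.' (not opp) -> no flip
Dir S: opp run (3,2) capped by W -> flip
Dir SE: opp run (3,3) capped by W -> flip
All flips: (3,2) (3,3)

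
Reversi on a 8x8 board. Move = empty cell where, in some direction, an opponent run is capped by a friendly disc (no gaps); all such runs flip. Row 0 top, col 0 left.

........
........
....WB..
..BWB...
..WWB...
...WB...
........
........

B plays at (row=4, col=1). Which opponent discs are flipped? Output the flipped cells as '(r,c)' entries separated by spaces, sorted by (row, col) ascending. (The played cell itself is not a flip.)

Dir NW: first cell '.' (not opp) -> no flip
Dir N: first cell '.' (not opp) -> no flip
Dir NE: first cell 'B' (not opp) -> no flip
Dir W: first cell '.' (not opp) -> no flip
Dir E: opp run (4,2) (4,3) capped by B -> flip
Dir SW: first cell '.' (not opp) -> no flip
Dir S: first cell '.' (not opp) -> no flip
Dir SE: first cell '.' (not opp) -> no flip

Answer: (4,2) (4,3)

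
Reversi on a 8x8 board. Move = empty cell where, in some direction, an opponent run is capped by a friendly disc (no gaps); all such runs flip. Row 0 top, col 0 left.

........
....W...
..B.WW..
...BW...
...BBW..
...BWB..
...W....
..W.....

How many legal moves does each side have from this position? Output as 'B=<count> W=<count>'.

Answer: B=8 W=6

Derivation:
-- B to move --
(0,3): no bracket -> illegal
(0,4): flips 3 -> legal
(0,5): no bracket -> illegal
(1,3): no bracket -> illegal
(1,5): flips 1 -> legal
(1,6): flips 2 -> legal
(2,3): no bracket -> illegal
(2,6): no bracket -> illegal
(3,5): flips 2 -> legal
(3,6): no bracket -> illegal
(4,6): flips 1 -> legal
(5,2): no bracket -> illegal
(5,6): no bracket -> illegal
(6,1): no bracket -> illegal
(6,2): no bracket -> illegal
(6,4): flips 1 -> legal
(6,5): flips 1 -> legal
(7,1): no bracket -> illegal
(7,3): flips 1 -> legal
(7,4): no bracket -> illegal
B mobility = 8
-- W to move --
(1,1): no bracket -> illegal
(1,2): no bracket -> illegal
(1,3): no bracket -> illegal
(2,1): no bracket -> illegal
(2,3): flips 3 -> legal
(3,1): no bracket -> illegal
(3,2): flips 2 -> legal
(3,5): no bracket -> illegal
(4,2): flips 3 -> legal
(4,6): no bracket -> illegal
(5,2): flips 2 -> legal
(5,6): flips 1 -> legal
(6,2): no bracket -> illegal
(6,4): no bracket -> illegal
(6,5): flips 1 -> legal
(6,6): no bracket -> illegal
W mobility = 6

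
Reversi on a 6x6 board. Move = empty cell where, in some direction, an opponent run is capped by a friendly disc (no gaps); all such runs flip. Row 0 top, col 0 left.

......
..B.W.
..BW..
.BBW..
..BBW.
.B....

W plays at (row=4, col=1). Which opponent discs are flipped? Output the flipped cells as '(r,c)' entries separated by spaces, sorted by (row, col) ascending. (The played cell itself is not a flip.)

Answer: (3,2) (4,2) (4,3)

Derivation:
Dir NW: first cell '.' (not opp) -> no flip
Dir N: opp run (3,1), next='.' -> no flip
Dir NE: opp run (3,2) capped by W -> flip
Dir W: first cell '.' (not opp) -> no flip
Dir E: opp run (4,2) (4,3) capped by W -> flip
Dir SW: first cell '.' (not opp) -> no flip
Dir S: opp run (5,1), next=edge -> no flip
Dir SE: first cell '.' (not opp) -> no flip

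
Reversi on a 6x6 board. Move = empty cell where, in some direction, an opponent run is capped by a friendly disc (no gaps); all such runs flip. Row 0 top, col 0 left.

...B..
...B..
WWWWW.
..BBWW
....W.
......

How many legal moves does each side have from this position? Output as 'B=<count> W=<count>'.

-- B to move --
(1,0): flips 1 -> legal
(1,1): flips 1 -> legal
(1,2): flips 1 -> legal
(1,4): flips 1 -> legal
(1,5): flips 1 -> legal
(2,5): no bracket -> illegal
(3,0): no bracket -> illegal
(3,1): flips 1 -> legal
(4,3): no bracket -> illegal
(4,5): no bracket -> illegal
(5,3): no bracket -> illegal
(5,4): no bracket -> illegal
(5,5): flips 1 -> legal
B mobility = 7
-- W to move --
(0,2): flips 1 -> legal
(0,4): flips 1 -> legal
(1,2): no bracket -> illegal
(1,4): no bracket -> illegal
(3,1): flips 2 -> legal
(4,1): flips 1 -> legal
(4,2): flips 2 -> legal
(4,3): flips 2 -> legal
W mobility = 6

Answer: B=7 W=6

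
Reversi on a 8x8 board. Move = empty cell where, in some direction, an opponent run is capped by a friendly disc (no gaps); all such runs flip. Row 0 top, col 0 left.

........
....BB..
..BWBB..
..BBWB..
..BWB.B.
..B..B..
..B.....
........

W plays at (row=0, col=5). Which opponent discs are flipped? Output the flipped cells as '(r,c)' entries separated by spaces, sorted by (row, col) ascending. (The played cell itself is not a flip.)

Dir NW: edge -> no flip
Dir N: edge -> no flip
Dir NE: edge -> no flip
Dir W: first cell '.' (not opp) -> no flip
Dir E: first cell '.' (not opp) -> no flip
Dir SW: opp run (1,4) capped by W -> flip
Dir S: opp run (1,5) (2,5) (3,5), next='.' -> no flip
Dir SE: first cell '.' (not opp) -> no flip

Answer: (1,4)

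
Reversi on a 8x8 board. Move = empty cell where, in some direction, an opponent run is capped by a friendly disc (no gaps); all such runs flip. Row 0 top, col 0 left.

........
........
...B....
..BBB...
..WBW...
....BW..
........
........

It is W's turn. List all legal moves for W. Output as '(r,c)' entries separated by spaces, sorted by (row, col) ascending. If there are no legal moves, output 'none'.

Answer: (2,2) (2,4) (5,3) (6,4)

Derivation:
(1,2): no bracket -> illegal
(1,3): no bracket -> illegal
(1,4): no bracket -> illegal
(2,1): no bracket -> illegal
(2,2): flips 2 -> legal
(2,4): flips 2 -> legal
(2,5): no bracket -> illegal
(3,1): no bracket -> illegal
(3,5): no bracket -> illegal
(4,1): no bracket -> illegal
(4,5): no bracket -> illegal
(5,2): no bracket -> illegal
(5,3): flips 1 -> legal
(6,3): no bracket -> illegal
(6,4): flips 1 -> legal
(6,5): no bracket -> illegal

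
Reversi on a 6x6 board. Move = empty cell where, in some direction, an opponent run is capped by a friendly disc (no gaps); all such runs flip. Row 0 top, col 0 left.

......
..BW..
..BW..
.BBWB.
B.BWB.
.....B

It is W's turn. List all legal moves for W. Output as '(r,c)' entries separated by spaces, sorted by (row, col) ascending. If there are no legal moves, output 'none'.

Answer: (0,1) (1,1) (2,1) (2,5) (3,0) (3,5) (4,1) (4,5) (5,1)

Derivation:
(0,1): flips 1 -> legal
(0,2): no bracket -> illegal
(0,3): no bracket -> illegal
(1,1): flips 2 -> legal
(2,0): no bracket -> illegal
(2,1): flips 2 -> legal
(2,4): no bracket -> illegal
(2,5): flips 1 -> legal
(3,0): flips 2 -> legal
(3,5): flips 1 -> legal
(4,1): flips 2 -> legal
(4,5): flips 2 -> legal
(5,0): no bracket -> illegal
(5,1): flips 1 -> legal
(5,2): no bracket -> illegal
(5,3): no bracket -> illegal
(5,4): no bracket -> illegal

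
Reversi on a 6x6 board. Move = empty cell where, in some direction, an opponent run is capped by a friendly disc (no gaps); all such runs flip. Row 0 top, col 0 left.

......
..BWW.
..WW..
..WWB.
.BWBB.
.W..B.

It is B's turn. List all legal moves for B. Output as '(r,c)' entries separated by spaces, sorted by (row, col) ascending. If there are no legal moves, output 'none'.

Answer: (0,3) (0,5) (1,1) (1,5) (2,1) (3,1) (5,2)

Derivation:
(0,2): no bracket -> illegal
(0,3): flips 3 -> legal
(0,4): no bracket -> illegal
(0,5): flips 3 -> legal
(1,1): flips 2 -> legal
(1,5): flips 2 -> legal
(2,1): flips 1 -> legal
(2,4): no bracket -> illegal
(2,5): no bracket -> illegal
(3,1): flips 2 -> legal
(4,0): no bracket -> illegal
(5,0): no bracket -> illegal
(5,2): flips 3 -> legal
(5,3): no bracket -> illegal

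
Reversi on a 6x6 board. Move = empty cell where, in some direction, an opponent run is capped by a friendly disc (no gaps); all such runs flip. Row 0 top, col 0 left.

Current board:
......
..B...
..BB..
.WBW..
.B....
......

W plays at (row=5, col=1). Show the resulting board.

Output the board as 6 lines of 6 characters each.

Place W at (5,1); scan 8 dirs for brackets.
Dir NW: first cell '.' (not opp) -> no flip
Dir N: opp run (4,1) capped by W -> flip
Dir NE: first cell '.' (not opp) -> no flip
Dir W: first cell '.' (not opp) -> no flip
Dir E: first cell '.' (not opp) -> no flip
Dir SW: edge -> no flip
Dir S: edge -> no flip
Dir SE: edge -> no flip
All flips: (4,1)

Answer: ......
..B...
..BB..
.WBW..
.W....
.W....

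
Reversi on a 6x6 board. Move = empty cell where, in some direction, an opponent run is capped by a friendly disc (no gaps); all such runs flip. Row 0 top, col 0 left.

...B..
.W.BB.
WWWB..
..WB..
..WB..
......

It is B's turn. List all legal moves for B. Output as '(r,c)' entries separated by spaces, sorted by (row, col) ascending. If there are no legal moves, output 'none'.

(0,0): flips 2 -> legal
(0,1): no bracket -> illegal
(0,2): no bracket -> illegal
(1,0): flips 2 -> legal
(1,2): no bracket -> illegal
(3,0): no bracket -> illegal
(3,1): flips 2 -> legal
(4,1): flips 2 -> legal
(5,1): flips 1 -> legal
(5,2): no bracket -> illegal
(5,3): no bracket -> illegal

Answer: (0,0) (1,0) (3,1) (4,1) (5,1)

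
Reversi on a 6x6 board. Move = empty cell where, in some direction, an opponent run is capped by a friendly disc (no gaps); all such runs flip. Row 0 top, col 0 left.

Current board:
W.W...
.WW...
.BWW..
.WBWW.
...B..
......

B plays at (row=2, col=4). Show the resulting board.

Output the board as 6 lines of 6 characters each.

Answer: W.W...
.WW...
.BBBB.
.WBWW.
...B..
......

Derivation:
Place B at (2,4); scan 8 dirs for brackets.
Dir NW: first cell '.' (not opp) -> no flip
Dir N: first cell '.' (not opp) -> no flip
Dir NE: first cell '.' (not opp) -> no flip
Dir W: opp run (2,3) (2,2) capped by B -> flip
Dir E: first cell '.' (not opp) -> no flip
Dir SW: opp run (3,3), next='.' -> no flip
Dir S: opp run (3,4), next='.' -> no flip
Dir SE: first cell '.' (not opp) -> no flip
All flips: (2,2) (2,3)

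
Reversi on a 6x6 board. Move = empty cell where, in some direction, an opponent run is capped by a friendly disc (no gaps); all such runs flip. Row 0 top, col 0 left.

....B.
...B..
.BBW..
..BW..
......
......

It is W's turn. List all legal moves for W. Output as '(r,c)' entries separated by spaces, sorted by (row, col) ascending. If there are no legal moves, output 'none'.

Answer: (0,3) (1,1) (2,0) (3,1) (4,1)

Derivation:
(0,2): no bracket -> illegal
(0,3): flips 1 -> legal
(0,5): no bracket -> illegal
(1,0): no bracket -> illegal
(1,1): flips 1 -> legal
(1,2): no bracket -> illegal
(1,4): no bracket -> illegal
(1,5): no bracket -> illegal
(2,0): flips 2 -> legal
(2,4): no bracket -> illegal
(3,0): no bracket -> illegal
(3,1): flips 1 -> legal
(4,1): flips 1 -> legal
(4,2): no bracket -> illegal
(4,3): no bracket -> illegal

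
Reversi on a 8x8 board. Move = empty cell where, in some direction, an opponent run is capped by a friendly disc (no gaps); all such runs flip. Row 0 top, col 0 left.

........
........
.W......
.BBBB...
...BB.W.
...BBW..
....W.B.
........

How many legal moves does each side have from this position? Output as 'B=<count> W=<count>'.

-- B to move --
(1,0): flips 1 -> legal
(1,1): flips 1 -> legal
(1,2): no bracket -> illegal
(2,0): no bracket -> illegal
(2,2): no bracket -> illegal
(3,0): no bracket -> illegal
(3,5): no bracket -> illegal
(3,6): no bracket -> illegal
(3,7): no bracket -> illegal
(4,5): no bracket -> illegal
(4,7): no bracket -> illegal
(5,6): flips 1 -> legal
(5,7): no bracket -> illegal
(6,3): no bracket -> illegal
(6,5): no bracket -> illegal
(7,3): no bracket -> illegal
(7,4): flips 1 -> legal
(7,5): flips 1 -> legal
B mobility = 5
-- W to move --
(2,0): no bracket -> illegal
(2,2): flips 2 -> legal
(2,3): no bracket -> illegal
(2,4): flips 3 -> legal
(2,5): no bracket -> illegal
(3,0): no bracket -> illegal
(3,5): no bracket -> illegal
(4,0): no bracket -> illegal
(4,1): flips 1 -> legal
(4,2): flips 1 -> legal
(4,5): no bracket -> illegal
(5,2): flips 2 -> legal
(5,6): no bracket -> illegal
(5,7): no bracket -> illegal
(6,2): no bracket -> illegal
(6,3): no bracket -> illegal
(6,5): flips 3 -> legal
(6,7): no bracket -> illegal
(7,5): no bracket -> illegal
(7,6): no bracket -> illegal
(7,7): flips 1 -> legal
W mobility = 7

Answer: B=5 W=7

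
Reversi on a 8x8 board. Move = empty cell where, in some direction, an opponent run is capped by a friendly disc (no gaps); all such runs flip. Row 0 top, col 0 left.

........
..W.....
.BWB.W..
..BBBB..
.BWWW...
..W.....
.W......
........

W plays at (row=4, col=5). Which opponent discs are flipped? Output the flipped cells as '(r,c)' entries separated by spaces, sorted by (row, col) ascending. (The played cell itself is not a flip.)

Answer: (2,3) (3,4) (3,5)

Derivation:
Dir NW: opp run (3,4) (2,3) capped by W -> flip
Dir N: opp run (3,5) capped by W -> flip
Dir NE: first cell '.' (not opp) -> no flip
Dir W: first cell 'W' (not opp) -> no flip
Dir E: first cell '.' (not opp) -> no flip
Dir SW: first cell '.' (not opp) -> no flip
Dir S: first cell '.' (not opp) -> no flip
Dir SE: first cell '.' (not opp) -> no flip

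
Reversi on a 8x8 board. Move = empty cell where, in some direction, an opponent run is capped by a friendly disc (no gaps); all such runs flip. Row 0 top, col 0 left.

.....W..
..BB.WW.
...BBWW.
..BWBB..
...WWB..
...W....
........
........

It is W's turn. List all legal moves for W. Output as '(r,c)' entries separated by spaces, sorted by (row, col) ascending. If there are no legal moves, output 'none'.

(0,1): no bracket -> illegal
(0,2): no bracket -> illegal
(0,3): flips 2 -> legal
(0,4): no bracket -> illegal
(1,1): no bracket -> illegal
(1,4): flips 2 -> legal
(2,1): flips 1 -> legal
(2,2): flips 2 -> legal
(3,1): flips 1 -> legal
(3,6): flips 2 -> legal
(4,1): no bracket -> illegal
(4,2): no bracket -> illegal
(4,6): flips 1 -> legal
(5,4): no bracket -> illegal
(5,5): flips 2 -> legal
(5,6): no bracket -> illegal

Answer: (0,3) (1,4) (2,1) (2,2) (3,1) (3,6) (4,6) (5,5)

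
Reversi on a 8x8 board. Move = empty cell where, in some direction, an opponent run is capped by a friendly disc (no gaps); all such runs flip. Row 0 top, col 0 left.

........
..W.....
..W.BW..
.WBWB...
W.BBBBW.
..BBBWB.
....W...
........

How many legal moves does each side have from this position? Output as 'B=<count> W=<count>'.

-- B to move --
(0,1): no bracket -> illegal
(0,2): flips 2 -> legal
(0,3): no bracket -> illegal
(1,1): flips 2 -> legal
(1,3): no bracket -> illegal
(1,4): no bracket -> illegal
(1,5): no bracket -> illegal
(1,6): flips 1 -> legal
(2,0): flips 1 -> legal
(2,1): no bracket -> illegal
(2,3): flips 1 -> legal
(2,6): flips 1 -> legal
(3,0): flips 1 -> legal
(3,5): no bracket -> illegal
(3,6): flips 1 -> legal
(3,7): no bracket -> illegal
(4,1): no bracket -> illegal
(4,7): flips 1 -> legal
(5,0): no bracket -> illegal
(5,1): no bracket -> illegal
(5,7): no bracket -> illegal
(6,3): no bracket -> illegal
(6,5): flips 1 -> legal
(6,6): flips 1 -> legal
(7,3): no bracket -> illegal
(7,4): flips 1 -> legal
(7,5): flips 1 -> legal
B mobility = 13
-- W to move --
(1,3): no bracket -> illegal
(1,4): flips 4 -> legal
(1,5): flips 1 -> legal
(2,1): no bracket -> illegal
(2,3): flips 1 -> legal
(3,5): flips 2 -> legal
(3,6): no bracket -> illegal
(4,1): flips 4 -> legal
(4,7): no bracket -> illegal
(5,1): flips 4 -> legal
(5,7): flips 1 -> legal
(6,1): flips 3 -> legal
(6,2): flips 3 -> legal
(6,3): flips 2 -> legal
(6,5): no bracket -> illegal
(6,6): flips 1 -> legal
(6,7): no bracket -> illegal
W mobility = 11

Answer: B=13 W=11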